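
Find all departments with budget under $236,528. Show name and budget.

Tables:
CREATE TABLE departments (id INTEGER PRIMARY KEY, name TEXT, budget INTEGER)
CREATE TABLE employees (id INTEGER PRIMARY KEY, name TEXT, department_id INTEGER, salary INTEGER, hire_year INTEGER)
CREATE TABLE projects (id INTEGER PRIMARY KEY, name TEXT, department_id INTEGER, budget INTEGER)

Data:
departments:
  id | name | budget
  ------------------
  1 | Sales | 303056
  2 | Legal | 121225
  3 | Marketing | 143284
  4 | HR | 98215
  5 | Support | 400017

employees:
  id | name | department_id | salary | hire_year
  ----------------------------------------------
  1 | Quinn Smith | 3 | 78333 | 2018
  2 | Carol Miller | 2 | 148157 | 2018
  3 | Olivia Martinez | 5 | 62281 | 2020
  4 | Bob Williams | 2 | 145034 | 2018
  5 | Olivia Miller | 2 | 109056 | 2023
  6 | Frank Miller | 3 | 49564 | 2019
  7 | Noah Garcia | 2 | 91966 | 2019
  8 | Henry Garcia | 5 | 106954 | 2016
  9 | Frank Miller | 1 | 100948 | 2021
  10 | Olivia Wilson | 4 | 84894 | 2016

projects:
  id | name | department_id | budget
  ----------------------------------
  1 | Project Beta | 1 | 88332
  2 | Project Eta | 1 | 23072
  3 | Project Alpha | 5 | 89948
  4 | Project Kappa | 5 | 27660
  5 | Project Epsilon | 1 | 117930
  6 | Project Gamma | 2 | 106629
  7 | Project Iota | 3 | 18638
SELECT name, budget FROM departments WHERE budget < 236528

Execution result:
name | budget
Legal | 121225
Marketing | 143284
HR | 98215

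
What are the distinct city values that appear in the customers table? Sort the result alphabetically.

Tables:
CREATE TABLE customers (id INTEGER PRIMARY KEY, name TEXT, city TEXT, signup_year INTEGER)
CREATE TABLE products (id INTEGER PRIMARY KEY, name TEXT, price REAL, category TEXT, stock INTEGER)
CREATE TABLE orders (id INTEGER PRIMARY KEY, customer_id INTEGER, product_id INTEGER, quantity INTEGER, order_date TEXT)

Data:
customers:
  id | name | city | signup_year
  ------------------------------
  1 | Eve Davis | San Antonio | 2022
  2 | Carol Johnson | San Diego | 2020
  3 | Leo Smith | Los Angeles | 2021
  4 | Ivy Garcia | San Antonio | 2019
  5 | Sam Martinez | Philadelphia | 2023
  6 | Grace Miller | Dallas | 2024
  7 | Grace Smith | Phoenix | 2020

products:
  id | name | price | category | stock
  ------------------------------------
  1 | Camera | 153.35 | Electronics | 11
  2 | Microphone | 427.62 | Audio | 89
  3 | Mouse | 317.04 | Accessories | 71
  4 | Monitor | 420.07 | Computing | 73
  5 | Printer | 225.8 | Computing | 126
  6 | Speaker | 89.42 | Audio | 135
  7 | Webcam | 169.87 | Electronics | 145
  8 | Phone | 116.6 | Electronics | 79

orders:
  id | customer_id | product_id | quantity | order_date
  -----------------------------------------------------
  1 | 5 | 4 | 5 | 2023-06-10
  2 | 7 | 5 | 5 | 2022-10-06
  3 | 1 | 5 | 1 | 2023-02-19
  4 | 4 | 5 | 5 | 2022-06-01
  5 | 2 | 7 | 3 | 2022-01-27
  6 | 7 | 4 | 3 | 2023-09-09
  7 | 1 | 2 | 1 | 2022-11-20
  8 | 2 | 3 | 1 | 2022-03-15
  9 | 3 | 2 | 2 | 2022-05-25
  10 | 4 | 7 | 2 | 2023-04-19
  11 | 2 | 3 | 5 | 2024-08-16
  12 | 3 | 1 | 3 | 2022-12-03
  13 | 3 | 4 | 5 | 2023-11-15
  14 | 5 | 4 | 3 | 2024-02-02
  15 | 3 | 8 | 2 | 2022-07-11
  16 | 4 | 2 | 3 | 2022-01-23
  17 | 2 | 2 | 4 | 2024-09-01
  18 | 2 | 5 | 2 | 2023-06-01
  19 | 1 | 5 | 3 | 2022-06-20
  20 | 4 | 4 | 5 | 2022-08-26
SELECT DISTINCT city FROM customers ORDER BY city

Execution result:
city
Dallas
Los Angeles
Philadelphia
Phoenix
San Antonio
San Diego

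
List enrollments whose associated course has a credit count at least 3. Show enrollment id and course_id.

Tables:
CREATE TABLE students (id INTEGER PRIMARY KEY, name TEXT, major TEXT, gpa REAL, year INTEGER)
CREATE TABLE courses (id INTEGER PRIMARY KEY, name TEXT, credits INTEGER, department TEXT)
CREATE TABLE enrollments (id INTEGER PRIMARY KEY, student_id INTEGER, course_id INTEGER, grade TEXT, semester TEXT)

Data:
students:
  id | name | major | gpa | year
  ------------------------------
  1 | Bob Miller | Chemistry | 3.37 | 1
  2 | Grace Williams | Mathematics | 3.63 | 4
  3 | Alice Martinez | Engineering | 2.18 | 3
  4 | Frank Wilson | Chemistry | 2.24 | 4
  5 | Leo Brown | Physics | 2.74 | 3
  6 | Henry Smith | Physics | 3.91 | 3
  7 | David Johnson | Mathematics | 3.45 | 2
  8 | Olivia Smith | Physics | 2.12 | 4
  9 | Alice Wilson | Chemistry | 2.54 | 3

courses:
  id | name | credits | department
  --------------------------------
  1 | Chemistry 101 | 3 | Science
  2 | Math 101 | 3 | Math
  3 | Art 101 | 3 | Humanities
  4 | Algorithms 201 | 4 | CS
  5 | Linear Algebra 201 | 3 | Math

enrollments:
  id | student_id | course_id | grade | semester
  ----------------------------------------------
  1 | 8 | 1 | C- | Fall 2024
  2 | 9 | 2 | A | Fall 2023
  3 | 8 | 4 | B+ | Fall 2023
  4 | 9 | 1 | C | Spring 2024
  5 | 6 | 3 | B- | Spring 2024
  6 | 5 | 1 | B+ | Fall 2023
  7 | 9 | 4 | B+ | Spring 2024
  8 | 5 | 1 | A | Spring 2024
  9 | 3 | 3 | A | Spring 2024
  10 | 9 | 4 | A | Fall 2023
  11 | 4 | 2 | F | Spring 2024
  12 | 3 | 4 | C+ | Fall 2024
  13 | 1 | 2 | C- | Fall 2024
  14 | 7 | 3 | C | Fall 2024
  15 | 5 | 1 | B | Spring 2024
SELECT id, course_id FROM enrollments WHERE course_id IN (SELECT id FROM courses WHERE credits >= 3)

Execution result:
id | course_id
1 | 1
2 | 2
3 | 4
4 | 1
5 | 3
6 | 1
7 | 4
8 | 1
9 | 3
10 | 4
11 | 2
12 | 4
13 | 2
14 | 3
15 | 1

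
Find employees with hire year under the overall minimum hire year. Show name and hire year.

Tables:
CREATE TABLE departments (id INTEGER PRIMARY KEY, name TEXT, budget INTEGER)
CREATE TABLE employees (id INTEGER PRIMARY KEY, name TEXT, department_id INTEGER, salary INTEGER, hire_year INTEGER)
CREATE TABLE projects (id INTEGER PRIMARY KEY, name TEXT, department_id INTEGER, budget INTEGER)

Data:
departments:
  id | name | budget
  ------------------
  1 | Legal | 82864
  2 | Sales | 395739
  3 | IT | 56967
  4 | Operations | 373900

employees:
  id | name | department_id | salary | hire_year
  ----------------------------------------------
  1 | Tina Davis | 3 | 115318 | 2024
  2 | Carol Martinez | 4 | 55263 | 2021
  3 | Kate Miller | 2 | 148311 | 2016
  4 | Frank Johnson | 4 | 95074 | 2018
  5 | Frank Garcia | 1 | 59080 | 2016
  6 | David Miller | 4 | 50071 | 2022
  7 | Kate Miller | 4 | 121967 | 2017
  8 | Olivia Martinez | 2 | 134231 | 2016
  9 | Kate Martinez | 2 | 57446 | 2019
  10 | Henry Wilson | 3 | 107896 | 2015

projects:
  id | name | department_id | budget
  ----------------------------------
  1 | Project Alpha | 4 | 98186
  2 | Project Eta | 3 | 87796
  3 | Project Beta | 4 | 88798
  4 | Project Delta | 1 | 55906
SELECT name, hire_year FROM employees WHERE hire_year < (SELECT MIN(hire_year) FROM employees)

Execution result:
(no rows)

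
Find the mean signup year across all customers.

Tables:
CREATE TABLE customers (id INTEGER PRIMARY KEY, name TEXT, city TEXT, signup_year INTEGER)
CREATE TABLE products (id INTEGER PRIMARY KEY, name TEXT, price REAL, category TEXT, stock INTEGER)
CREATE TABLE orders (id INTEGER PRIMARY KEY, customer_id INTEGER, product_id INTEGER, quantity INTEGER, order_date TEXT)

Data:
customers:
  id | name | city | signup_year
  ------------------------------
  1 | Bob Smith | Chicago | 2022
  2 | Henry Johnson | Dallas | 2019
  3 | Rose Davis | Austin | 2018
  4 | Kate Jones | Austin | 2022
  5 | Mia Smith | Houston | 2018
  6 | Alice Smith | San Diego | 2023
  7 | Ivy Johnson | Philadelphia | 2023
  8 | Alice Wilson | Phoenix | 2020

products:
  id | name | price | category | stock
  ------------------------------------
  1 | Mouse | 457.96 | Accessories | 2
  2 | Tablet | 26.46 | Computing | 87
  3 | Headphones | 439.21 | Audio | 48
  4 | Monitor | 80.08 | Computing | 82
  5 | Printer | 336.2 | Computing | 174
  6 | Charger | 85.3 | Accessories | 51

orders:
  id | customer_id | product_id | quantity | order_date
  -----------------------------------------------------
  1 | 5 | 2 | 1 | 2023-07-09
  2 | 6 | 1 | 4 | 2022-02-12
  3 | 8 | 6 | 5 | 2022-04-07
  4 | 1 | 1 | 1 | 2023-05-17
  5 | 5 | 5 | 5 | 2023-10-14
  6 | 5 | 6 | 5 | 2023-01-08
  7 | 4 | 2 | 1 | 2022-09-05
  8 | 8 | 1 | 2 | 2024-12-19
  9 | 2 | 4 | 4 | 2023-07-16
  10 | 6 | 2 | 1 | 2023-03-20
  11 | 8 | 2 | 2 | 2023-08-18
SELECT AVG(signup_year) FROM customers

Execution result:
2020.63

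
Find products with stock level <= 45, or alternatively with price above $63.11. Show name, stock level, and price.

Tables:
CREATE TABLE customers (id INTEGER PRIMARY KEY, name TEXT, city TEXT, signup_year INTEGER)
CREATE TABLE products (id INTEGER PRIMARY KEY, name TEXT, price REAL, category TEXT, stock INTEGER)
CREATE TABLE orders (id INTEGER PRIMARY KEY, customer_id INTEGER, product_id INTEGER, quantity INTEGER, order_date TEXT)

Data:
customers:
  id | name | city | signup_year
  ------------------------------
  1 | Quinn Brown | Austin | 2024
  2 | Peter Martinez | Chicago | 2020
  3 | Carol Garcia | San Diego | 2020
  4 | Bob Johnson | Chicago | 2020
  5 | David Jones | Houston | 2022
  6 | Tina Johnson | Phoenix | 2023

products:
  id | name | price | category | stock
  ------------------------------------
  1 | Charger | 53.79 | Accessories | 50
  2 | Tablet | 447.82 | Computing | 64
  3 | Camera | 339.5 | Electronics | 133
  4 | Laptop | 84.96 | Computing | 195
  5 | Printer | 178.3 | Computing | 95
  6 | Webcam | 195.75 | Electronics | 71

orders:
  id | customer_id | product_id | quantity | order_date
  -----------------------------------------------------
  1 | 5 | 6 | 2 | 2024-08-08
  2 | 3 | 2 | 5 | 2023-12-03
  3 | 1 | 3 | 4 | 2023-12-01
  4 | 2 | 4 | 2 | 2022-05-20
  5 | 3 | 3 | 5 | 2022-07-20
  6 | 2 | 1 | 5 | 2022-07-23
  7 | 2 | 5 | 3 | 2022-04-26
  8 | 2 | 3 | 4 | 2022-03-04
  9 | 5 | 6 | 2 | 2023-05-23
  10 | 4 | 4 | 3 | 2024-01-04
SELECT name, stock, price FROM products WHERE stock <= 45 OR price > 63.11

Execution result:
name | stock | price
Tablet | 64 | 447.82
Camera | 133 | 339.50
Laptop | 195 | 84.96
Printer | 95 | 178.30
Webcam | 71 | 195.75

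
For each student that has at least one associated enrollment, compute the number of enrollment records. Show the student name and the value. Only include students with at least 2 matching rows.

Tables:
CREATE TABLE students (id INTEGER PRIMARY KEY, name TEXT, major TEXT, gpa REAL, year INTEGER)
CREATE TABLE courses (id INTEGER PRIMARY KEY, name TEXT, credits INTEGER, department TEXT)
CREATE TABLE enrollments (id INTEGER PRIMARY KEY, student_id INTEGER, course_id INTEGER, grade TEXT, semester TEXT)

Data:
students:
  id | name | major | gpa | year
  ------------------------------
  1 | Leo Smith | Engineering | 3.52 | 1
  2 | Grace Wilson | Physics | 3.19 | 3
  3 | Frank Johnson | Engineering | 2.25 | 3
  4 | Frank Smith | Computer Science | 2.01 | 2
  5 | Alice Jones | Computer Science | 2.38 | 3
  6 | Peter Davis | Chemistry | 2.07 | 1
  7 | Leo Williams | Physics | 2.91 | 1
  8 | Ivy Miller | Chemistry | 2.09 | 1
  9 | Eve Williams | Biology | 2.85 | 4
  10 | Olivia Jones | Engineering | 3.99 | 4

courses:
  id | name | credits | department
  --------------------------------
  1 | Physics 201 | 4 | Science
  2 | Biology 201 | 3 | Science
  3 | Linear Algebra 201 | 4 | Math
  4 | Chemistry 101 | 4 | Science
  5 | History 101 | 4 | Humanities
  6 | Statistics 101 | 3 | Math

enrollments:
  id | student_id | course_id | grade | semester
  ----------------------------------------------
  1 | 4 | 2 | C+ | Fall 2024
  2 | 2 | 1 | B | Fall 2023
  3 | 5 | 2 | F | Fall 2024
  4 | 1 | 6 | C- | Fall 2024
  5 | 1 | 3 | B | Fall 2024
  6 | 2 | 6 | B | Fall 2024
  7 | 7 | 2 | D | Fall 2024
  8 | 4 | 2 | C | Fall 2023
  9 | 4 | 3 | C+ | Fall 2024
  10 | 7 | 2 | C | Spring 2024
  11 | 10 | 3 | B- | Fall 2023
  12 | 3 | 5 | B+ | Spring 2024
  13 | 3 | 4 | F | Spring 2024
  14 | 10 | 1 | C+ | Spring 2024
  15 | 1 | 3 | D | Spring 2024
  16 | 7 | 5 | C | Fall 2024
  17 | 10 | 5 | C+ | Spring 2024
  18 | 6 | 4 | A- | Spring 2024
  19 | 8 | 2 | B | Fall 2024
SELECT p.name, COUNT(*) AS n FROM enrollments c JOIN students p ON c.student_id = p.id GROUP BY p.id, p.name HAVING COUNT(*) >= 2

Execution result:
name | n
Leo Smith | 3
Grace Wilson | 2
Frank Johnson | 2
Frank Smith | 3
Leo Williams | 3
Olivia Jones | 3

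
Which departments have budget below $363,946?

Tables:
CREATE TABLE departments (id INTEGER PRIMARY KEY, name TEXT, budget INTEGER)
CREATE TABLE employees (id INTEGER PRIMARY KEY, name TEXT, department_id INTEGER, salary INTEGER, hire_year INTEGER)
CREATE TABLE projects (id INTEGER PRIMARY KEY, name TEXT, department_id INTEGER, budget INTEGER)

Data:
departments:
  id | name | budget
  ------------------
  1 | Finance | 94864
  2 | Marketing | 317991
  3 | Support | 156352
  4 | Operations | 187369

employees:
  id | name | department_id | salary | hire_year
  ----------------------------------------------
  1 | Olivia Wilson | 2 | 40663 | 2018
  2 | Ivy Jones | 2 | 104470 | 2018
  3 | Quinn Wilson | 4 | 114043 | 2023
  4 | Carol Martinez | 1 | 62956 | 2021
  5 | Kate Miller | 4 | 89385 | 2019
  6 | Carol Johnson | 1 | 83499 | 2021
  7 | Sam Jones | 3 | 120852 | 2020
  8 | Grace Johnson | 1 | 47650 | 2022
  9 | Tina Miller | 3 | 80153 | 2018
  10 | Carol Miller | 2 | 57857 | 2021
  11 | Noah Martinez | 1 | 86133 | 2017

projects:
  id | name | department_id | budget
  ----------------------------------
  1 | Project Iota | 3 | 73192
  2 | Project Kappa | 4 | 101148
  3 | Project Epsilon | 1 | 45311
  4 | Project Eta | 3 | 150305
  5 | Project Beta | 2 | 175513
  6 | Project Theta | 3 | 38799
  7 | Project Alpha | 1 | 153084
SELECT name, budget FROM departments WHERE budget < 363946

Execution result:
name | budget
Finance | 94864
Marketing | 317991
Support | 156352
Operations | 187369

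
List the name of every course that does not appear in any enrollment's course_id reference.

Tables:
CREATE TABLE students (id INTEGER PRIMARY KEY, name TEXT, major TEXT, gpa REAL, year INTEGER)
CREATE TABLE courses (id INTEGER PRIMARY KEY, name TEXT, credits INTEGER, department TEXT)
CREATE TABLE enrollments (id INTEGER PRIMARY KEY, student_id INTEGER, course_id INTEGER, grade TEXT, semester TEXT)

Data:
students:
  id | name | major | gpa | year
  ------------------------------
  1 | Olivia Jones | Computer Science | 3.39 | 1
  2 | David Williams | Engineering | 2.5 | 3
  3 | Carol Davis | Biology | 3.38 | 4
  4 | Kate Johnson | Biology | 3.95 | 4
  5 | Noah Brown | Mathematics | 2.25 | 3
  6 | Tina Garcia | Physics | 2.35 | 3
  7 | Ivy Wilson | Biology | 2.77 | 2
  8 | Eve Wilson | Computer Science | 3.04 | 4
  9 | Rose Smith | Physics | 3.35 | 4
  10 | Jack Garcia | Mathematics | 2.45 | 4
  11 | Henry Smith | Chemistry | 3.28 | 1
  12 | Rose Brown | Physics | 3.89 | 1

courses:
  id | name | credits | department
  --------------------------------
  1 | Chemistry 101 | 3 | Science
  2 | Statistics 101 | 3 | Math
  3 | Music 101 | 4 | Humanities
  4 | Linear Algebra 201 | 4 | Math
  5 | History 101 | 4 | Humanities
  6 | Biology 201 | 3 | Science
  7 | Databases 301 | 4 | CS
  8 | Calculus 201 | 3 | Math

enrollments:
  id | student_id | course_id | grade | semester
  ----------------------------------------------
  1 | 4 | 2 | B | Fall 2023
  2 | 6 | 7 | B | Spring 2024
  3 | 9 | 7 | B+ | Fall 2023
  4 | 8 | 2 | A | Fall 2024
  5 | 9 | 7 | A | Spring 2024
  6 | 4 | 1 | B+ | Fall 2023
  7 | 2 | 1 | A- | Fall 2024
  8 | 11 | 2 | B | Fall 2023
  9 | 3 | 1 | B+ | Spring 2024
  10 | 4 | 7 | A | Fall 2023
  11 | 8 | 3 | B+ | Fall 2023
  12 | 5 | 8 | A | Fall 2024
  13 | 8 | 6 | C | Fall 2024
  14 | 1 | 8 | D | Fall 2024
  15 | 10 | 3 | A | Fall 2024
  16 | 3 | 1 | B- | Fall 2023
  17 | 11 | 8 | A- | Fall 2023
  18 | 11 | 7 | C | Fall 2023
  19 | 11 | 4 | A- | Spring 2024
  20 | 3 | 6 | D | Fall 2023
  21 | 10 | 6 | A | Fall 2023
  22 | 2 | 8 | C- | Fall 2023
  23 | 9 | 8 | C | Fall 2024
SELECT p.name FROM courses p LEFT JOIN enrollments c ON c.course_id = p.id WHERE c.id IS NULL

Execution result:
History 101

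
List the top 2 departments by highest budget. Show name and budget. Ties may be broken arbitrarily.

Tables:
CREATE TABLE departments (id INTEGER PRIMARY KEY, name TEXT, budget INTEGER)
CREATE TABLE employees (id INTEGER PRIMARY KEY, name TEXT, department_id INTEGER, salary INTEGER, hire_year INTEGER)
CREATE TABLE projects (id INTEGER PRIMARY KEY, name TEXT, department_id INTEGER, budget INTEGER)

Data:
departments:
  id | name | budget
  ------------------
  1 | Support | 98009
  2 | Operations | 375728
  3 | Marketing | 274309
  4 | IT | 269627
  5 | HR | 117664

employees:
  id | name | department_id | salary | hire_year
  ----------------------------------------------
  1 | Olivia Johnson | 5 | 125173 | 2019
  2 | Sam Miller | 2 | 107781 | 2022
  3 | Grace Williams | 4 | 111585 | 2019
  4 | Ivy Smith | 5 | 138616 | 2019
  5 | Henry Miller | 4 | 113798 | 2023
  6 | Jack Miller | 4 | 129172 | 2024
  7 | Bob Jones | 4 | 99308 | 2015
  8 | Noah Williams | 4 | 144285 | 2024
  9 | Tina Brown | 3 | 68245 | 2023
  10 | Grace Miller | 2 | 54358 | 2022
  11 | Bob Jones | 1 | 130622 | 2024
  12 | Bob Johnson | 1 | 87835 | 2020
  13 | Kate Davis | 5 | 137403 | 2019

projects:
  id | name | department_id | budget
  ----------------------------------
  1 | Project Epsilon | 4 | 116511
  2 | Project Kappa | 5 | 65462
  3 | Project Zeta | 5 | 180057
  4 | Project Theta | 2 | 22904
SELECT name, budget FROM departments ORDER BY budget DESC LIMIT 2

Execution result:
name | budget
Operations | 375728
Marketing | 274309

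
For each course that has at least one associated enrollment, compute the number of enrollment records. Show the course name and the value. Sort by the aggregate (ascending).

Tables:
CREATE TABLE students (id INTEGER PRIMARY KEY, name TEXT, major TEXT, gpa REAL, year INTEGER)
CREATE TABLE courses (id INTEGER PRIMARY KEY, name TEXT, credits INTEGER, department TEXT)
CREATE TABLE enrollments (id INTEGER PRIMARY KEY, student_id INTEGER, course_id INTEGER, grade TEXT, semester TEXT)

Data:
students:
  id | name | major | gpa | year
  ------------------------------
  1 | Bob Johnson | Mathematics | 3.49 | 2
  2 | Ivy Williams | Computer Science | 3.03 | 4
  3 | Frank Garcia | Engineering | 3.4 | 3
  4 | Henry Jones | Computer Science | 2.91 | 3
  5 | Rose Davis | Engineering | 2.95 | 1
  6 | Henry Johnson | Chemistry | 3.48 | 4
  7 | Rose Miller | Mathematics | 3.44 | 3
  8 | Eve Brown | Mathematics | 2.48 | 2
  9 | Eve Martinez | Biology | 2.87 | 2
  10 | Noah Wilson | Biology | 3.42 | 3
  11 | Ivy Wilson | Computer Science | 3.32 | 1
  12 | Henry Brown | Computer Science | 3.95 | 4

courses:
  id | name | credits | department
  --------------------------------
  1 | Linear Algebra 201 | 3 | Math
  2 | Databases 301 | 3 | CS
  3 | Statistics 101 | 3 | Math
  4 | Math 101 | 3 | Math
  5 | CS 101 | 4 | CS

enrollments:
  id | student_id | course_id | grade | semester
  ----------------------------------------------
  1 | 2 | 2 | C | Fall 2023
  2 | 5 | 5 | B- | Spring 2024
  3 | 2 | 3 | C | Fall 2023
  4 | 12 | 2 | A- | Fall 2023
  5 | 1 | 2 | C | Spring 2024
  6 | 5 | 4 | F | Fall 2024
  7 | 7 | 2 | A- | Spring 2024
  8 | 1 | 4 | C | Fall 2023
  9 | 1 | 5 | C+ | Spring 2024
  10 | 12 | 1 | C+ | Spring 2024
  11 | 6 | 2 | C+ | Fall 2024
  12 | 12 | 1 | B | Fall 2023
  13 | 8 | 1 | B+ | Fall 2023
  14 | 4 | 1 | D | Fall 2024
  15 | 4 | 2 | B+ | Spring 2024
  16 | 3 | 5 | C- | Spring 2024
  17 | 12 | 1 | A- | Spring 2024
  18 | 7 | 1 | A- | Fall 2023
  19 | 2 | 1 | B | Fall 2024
SELECT p.name, COUNT(*) AS n FROM enrollments c JOIN courses p ON c.course_id = p.id GROUP BY p.id, p.name ORDER BY n ASC

Execution result:
name | n
Statistics 101 | 1
Math 101 | 2
CS 101 | 3
Databases 301 | 6
Linear Algebra 201 | 7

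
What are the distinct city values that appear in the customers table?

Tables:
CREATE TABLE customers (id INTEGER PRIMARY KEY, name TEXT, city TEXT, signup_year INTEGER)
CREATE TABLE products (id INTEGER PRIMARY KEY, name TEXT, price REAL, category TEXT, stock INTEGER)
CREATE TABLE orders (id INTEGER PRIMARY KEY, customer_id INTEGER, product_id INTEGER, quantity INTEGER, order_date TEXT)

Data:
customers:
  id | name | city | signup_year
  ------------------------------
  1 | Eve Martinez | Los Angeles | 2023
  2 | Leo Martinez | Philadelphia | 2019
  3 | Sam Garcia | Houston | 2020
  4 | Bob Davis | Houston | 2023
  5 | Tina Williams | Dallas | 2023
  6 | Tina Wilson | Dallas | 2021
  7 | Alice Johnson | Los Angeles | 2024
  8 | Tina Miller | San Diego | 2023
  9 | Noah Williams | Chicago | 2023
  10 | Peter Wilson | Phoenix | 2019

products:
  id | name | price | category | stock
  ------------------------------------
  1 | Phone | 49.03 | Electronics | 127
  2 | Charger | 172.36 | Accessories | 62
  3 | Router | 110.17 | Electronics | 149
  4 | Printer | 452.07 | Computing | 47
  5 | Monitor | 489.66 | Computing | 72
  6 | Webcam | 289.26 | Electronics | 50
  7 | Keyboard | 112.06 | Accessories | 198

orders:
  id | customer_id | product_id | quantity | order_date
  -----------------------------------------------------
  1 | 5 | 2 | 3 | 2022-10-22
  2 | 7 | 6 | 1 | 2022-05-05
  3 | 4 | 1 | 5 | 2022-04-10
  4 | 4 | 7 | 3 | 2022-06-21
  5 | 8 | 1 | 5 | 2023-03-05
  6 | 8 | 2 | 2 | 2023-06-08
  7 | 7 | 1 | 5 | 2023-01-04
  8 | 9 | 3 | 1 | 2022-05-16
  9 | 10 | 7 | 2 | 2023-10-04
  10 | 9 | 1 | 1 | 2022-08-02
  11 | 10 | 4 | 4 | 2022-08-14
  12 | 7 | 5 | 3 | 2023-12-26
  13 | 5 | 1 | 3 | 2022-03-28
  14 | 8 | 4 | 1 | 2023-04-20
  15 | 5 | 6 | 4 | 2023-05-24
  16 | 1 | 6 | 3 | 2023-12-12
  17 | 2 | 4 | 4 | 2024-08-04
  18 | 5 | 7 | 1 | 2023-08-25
SELECT DISTINCT city FROM customers

Execution result:
city
Los Angeles
Philadelphia
Houston
Dallas
San Diego
Chicago
Phoenix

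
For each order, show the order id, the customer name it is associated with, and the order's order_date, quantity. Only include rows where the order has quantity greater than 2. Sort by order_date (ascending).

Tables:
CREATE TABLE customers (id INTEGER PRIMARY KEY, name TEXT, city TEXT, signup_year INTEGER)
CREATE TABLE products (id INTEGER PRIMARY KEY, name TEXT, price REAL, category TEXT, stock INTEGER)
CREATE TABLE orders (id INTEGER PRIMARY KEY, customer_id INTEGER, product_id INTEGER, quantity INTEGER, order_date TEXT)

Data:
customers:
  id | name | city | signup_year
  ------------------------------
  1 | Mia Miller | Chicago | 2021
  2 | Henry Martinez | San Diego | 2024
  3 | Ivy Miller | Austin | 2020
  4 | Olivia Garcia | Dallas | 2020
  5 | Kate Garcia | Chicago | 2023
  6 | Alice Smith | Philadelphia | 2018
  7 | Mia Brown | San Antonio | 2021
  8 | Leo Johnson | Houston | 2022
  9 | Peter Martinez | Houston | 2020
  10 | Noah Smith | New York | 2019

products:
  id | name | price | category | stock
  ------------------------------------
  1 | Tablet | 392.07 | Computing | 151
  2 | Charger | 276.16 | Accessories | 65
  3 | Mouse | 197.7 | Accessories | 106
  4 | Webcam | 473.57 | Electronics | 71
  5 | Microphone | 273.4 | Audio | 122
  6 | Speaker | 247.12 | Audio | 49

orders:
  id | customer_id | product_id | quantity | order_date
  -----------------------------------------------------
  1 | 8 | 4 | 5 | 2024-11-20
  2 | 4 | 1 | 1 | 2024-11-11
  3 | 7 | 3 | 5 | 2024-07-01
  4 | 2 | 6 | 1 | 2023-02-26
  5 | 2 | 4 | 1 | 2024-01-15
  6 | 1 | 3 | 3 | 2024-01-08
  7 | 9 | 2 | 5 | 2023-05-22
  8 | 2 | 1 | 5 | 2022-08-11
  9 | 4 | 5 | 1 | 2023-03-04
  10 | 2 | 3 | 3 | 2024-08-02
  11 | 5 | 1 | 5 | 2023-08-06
SELECT c.id, p.name AS customer, c.order_date, c.quantity FROM orders c JOIN customers p ON c.customer_id = p.id WHERE c.quantity > 2 ORDER BY c.order_date ASC

Execution result:
id | customer | order_date | quantity
8 | Henry Martinez | 2022-08-11 | 5
7 | Peter Martinez | 2023-05-22 | 5
11 | Kate Garcia | 2023-08-06 | 5
6 | Mia Miller | 2024-01-08 | 3
3 | Mia Brown | 2024-07-01 | 5
10 | Henry Martinez | 2024-08-02 | 3
1 | Leo Johnson | 2024-11-20 | 5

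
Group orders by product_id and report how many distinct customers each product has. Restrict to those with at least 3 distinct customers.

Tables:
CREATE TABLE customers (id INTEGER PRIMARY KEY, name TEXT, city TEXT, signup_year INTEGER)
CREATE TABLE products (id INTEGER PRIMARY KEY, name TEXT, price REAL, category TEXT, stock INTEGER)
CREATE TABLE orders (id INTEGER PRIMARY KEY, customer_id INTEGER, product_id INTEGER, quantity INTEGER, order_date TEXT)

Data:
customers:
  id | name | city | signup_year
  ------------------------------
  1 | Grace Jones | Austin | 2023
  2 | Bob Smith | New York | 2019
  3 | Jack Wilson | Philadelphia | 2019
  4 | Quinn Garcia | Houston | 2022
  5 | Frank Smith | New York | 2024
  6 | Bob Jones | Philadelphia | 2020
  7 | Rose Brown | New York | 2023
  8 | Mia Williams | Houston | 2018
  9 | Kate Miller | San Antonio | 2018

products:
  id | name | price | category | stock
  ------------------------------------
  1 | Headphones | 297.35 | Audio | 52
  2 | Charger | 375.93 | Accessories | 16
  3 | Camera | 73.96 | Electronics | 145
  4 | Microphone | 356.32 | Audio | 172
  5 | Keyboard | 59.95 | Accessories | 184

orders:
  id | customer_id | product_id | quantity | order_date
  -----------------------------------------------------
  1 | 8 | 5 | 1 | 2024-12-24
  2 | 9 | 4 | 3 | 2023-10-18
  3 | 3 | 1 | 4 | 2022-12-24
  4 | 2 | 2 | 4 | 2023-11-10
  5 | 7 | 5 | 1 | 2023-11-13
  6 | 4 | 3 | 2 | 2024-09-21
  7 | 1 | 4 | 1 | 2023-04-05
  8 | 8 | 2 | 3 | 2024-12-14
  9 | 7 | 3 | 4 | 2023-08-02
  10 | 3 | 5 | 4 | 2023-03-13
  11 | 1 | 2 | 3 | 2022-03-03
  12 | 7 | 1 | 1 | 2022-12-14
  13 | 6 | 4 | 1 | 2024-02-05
SELECT product_id, COUNT(DISTINCT customer_id) AS distinct_customer_count FROM orders GROUP BY product_id HAVING COUNT(DISTINCT customer_id) >= 3

Execution result:
product_id | distinct_customer_count
2 | 3
4 | 3
5 | 3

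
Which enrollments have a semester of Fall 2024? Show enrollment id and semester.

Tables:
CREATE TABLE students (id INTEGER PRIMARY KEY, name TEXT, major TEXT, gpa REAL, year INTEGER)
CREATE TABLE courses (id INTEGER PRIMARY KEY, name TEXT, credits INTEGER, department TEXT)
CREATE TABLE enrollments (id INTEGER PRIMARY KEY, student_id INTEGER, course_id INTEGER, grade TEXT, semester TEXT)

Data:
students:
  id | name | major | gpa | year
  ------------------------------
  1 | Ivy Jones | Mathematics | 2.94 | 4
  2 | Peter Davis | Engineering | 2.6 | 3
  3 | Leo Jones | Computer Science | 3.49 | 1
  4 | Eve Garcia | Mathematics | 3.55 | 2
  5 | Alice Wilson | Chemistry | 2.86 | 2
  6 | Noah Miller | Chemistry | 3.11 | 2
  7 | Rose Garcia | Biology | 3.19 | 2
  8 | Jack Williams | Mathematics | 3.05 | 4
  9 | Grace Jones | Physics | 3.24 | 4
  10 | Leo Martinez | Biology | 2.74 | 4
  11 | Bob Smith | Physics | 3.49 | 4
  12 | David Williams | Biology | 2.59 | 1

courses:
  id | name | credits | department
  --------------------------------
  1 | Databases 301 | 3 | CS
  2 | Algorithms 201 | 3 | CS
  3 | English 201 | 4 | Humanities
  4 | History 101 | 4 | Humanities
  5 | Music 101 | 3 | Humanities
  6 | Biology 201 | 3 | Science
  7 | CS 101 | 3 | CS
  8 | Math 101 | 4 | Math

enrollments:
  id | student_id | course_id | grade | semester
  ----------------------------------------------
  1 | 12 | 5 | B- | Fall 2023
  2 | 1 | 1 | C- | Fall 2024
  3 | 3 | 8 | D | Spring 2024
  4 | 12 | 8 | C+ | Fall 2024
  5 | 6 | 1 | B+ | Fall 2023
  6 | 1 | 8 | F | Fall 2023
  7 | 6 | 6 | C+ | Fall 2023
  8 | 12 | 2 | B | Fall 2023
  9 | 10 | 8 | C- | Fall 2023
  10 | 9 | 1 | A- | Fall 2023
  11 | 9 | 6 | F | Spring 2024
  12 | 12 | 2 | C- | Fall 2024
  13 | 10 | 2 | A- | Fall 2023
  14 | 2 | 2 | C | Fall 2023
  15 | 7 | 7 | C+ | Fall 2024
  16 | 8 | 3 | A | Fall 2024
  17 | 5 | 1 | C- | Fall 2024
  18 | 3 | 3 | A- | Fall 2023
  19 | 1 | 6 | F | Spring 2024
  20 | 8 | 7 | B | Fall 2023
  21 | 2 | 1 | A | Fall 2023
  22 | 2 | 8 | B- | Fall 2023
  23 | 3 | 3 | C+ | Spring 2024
SELECT id, semester FROM enrollments WHERE semester = 'Fall 2024'

Execution result:
id | semester
2 | Fall 2024
4 | Fall 2024
12 | Fall 2024
15 | Fall 2024
16 | Fall 2024
17 | Fall 2024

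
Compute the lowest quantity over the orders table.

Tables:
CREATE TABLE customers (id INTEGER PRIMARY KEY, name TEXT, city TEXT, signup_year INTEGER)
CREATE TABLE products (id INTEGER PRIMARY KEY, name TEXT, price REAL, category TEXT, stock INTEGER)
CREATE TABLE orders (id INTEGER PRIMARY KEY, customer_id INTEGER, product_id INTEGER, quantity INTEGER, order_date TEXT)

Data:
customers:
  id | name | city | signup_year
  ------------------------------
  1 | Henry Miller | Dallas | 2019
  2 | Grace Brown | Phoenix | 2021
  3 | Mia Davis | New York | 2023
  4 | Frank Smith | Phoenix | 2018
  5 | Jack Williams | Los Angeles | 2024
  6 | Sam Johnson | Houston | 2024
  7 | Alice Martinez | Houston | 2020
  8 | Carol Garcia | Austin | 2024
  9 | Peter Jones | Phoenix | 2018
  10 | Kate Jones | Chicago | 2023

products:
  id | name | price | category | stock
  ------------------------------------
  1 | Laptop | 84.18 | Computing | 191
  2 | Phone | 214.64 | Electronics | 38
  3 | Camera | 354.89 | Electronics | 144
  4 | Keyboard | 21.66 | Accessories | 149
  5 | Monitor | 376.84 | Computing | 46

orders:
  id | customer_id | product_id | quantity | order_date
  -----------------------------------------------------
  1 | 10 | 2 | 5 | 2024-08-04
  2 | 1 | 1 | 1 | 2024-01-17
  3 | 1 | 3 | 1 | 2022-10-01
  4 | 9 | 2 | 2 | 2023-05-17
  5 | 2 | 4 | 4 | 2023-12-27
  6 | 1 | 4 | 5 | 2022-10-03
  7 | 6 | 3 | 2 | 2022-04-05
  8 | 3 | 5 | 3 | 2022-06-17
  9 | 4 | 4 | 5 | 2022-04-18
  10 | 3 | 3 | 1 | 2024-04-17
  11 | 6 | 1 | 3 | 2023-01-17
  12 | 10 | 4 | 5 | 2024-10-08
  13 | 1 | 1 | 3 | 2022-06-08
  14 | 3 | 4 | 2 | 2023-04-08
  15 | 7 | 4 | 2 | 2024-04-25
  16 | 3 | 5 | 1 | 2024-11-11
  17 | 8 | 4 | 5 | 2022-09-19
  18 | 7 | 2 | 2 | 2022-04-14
SELECT MIN(quantity) FROM orders

Execution result:
1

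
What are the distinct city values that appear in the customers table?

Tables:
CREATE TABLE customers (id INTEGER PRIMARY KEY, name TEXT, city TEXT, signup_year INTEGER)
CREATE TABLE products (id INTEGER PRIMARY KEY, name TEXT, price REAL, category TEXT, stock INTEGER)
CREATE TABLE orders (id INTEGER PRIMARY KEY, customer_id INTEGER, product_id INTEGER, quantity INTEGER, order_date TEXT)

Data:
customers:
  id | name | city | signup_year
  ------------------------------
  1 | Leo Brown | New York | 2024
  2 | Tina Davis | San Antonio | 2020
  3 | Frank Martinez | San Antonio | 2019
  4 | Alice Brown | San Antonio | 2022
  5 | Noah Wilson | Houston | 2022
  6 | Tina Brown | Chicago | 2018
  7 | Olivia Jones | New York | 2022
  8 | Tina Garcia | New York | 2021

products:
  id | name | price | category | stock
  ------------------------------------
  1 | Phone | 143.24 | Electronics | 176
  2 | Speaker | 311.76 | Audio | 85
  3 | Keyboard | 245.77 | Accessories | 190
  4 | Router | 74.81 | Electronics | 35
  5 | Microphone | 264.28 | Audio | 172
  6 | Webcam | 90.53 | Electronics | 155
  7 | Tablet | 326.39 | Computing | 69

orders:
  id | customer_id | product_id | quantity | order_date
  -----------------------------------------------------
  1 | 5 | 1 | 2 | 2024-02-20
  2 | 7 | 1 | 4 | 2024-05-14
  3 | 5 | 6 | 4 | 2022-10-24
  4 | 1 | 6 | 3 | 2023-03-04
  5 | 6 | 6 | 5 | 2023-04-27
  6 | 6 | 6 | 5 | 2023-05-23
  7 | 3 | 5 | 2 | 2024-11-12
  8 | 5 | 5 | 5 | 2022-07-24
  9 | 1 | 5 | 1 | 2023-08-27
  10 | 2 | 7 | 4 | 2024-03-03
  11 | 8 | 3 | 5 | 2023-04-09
SELECT DISTINCT city FROM customers

Execution result:
city
New York
San Antonio
Houston
Chicago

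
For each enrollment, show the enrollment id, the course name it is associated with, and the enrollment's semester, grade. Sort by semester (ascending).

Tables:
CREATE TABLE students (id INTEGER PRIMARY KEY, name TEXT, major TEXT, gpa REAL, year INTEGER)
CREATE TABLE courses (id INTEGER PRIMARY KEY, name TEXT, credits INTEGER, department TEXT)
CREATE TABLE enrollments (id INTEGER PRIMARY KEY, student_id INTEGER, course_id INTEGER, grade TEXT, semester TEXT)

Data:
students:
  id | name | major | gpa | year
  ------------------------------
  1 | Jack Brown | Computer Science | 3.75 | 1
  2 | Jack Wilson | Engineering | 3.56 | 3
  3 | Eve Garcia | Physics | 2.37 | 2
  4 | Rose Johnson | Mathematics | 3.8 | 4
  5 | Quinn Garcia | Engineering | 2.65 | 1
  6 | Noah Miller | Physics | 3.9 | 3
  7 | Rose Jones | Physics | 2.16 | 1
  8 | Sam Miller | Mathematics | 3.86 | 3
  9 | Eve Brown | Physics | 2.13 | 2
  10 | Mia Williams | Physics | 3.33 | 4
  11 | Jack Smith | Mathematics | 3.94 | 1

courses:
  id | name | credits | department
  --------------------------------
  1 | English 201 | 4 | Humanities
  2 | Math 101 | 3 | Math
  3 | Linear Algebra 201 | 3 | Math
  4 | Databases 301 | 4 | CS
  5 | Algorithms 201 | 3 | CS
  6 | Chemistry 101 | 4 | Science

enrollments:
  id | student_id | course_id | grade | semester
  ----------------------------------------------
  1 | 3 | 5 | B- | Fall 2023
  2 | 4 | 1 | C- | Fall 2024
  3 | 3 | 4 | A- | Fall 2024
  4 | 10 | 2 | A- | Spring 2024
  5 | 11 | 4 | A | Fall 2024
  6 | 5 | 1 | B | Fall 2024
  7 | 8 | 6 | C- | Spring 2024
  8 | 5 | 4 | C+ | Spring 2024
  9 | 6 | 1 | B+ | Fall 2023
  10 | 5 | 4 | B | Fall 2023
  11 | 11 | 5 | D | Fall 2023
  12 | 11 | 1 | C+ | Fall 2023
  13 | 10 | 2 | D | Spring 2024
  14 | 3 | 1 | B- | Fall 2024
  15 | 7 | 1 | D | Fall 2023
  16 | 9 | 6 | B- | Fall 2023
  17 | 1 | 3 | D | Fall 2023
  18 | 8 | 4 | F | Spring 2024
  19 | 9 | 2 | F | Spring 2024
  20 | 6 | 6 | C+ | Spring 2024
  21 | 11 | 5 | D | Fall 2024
SELECT c.id, p.name AS course, c.semester, c.grade FROM enrollments c JOIN courses p ON c.course_id = p.id ORDER BY c.semester ASC

Execution result:
id | course | semester | grade
1 | Algorithms 201 | Fall 2023 | B-
9 | English 201 | Fall 2023 | B+
10 | Databases 301 | Fall 2023 | B
11 | Algorithms 201 | Fall 2023 | D
12 | English 201 | Fall 2023 | C+
15 | English 201 | Fall 2023 | D
16 | Chemistry 101 | Fall 2023 | B-
17 | Linear Algebra 201 | Fall 2023 | D
2 | English 201 | Fall 2024 | C-
3 | Databases 301 | Fall 2024 | A-
5 | Databases 301 | Fall 2024 | A
6 | English 201 | Fall 2024 | B
14 | English 201 | Fall 2024 | B-
21 | Algorithms 201 | Fall 2024 | D
4 | Math 101 | Spring 2024 | A-
7 | Chemistry 101 | Spring 2024 | C-
8 | Databases 301 | Spring 2024 | C+
13 | Math 101 | Spring 2024 | D
18 | Databases 301 | Spring 2024 | F
19 | Math 101 | Spring 2024 | F
20 | Chemistry 101 | Spring 2024 | C+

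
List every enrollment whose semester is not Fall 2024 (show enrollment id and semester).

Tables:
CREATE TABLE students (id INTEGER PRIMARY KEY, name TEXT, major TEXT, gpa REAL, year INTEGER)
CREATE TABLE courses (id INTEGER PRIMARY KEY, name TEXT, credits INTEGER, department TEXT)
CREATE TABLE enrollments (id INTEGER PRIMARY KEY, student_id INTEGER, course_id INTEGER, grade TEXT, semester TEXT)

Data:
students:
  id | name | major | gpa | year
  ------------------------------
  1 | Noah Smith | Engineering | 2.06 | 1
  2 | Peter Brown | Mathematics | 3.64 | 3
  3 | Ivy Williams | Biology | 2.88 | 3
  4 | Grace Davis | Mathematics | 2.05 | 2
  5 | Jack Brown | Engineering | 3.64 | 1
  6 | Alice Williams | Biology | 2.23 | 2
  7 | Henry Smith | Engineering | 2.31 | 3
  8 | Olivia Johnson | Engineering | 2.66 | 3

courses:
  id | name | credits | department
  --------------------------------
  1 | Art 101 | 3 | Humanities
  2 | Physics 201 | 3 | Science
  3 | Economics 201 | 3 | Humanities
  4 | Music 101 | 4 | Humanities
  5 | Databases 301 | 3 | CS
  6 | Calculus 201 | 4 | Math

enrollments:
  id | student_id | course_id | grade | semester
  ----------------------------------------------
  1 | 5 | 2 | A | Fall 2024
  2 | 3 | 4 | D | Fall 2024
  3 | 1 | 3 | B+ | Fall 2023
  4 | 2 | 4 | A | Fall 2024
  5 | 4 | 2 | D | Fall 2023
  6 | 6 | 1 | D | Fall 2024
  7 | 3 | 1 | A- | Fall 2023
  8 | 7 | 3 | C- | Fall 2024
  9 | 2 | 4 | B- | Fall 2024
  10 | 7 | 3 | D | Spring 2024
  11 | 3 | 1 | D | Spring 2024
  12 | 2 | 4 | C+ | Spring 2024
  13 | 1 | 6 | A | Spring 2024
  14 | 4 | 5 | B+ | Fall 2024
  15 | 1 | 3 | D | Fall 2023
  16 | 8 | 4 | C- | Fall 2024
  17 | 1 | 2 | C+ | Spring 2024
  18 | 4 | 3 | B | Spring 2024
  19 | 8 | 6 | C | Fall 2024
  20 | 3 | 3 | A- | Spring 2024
SELECT id, semester FROM enrollments WHERE semester <> 'Fall 2024'

Execution result:
id | semester
3 | Fall 2023
5 | Fall 2023
7 | Fall 2023
10 | Spring 2024
11 | Spring 2024
12 | Spring 2024
13 | Spring 2024
15 | Fall 2023
17 | Spring 2024
18 | Spring 2024
20 | Spring 2024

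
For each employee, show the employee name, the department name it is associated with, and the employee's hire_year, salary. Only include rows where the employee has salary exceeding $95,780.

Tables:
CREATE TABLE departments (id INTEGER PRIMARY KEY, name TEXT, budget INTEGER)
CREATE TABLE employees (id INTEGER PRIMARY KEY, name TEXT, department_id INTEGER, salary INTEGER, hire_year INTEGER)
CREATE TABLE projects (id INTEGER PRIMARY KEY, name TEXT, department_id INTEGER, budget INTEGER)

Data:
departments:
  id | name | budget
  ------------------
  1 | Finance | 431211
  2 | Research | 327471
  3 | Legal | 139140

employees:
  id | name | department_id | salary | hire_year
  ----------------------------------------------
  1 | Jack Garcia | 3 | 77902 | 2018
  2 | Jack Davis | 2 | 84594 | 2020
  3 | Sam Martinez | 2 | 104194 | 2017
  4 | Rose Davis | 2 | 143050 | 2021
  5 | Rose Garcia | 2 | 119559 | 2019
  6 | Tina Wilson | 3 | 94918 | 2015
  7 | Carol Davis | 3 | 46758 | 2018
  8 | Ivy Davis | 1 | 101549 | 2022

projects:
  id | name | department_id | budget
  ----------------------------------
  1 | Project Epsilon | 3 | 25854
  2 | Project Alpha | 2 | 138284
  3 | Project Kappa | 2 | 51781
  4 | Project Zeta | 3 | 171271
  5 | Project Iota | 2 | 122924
SELECT c.name, p.name AS department, c.hire_year, c.salary FROM employees c JOIN departments p ON c.department_id = p.id WHERE c.salary > 95780

Execution result:
name | department | hire_year | salary
Sam Martinez | Research | 2017 | 104194
Rose Davis | Research | 2021 | 143050
Rose Garcia | Research | 2019 | 119559
Ivy Davis | Finance | 2022 | 101549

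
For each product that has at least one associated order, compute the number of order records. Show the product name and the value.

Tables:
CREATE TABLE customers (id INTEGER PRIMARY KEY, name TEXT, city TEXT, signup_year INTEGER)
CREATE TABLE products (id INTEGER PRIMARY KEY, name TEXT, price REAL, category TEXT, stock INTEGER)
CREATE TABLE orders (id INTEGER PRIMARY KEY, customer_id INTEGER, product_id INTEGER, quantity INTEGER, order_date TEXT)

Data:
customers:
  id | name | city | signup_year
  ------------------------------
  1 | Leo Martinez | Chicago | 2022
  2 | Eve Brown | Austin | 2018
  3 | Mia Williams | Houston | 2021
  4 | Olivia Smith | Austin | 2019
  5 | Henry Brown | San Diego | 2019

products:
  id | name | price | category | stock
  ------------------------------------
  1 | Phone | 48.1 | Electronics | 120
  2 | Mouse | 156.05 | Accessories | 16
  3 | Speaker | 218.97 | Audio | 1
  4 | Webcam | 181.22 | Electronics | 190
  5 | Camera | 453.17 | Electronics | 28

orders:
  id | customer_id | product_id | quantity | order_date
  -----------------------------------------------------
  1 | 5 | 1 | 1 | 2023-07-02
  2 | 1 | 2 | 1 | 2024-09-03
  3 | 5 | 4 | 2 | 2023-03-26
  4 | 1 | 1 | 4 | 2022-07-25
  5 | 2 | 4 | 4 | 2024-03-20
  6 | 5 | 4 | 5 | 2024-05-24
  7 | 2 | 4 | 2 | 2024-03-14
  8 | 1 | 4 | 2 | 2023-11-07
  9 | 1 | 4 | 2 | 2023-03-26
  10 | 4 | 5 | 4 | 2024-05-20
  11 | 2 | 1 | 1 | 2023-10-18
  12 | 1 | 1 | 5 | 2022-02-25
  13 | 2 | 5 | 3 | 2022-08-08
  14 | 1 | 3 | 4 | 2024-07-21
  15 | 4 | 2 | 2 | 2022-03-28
SELECT p.name, COUNT(*) AS n FROM orders c JOIN products p ON c.product_id = p.id GROUP BY p.id, p.name

Execution result:
name | n
Phone | 4
Mouse | 2
Speaker | 1
Webcam | 6
Camera | 2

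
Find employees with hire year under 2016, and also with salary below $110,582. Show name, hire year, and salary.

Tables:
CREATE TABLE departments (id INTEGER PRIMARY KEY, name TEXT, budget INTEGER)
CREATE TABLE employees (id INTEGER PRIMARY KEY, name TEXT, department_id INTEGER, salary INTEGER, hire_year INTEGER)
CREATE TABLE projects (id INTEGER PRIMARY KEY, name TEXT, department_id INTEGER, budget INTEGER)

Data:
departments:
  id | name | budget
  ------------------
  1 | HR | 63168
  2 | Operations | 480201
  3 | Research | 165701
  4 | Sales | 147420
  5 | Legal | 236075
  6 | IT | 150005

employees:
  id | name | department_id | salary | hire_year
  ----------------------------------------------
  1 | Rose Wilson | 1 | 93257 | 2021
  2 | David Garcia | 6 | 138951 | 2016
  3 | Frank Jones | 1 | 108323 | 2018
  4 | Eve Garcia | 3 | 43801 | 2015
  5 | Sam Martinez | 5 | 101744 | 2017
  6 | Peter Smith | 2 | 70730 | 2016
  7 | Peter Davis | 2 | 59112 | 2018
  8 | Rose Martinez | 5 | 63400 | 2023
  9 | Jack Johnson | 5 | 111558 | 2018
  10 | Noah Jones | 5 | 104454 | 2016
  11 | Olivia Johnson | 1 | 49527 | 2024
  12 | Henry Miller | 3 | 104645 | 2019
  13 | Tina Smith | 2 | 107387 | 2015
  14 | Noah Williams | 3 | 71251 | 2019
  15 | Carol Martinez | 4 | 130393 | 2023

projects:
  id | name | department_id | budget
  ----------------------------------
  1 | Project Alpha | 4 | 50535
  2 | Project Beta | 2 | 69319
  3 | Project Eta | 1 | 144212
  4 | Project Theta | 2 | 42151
SELECT name, hire_year, salary FROM employees WHERE hire_year < 2016 AND salary < 110582

Execution result:
name | hire_year | salary
Eve Garcia | 2015 | 43801
Tina Smith | 2015 | 107387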